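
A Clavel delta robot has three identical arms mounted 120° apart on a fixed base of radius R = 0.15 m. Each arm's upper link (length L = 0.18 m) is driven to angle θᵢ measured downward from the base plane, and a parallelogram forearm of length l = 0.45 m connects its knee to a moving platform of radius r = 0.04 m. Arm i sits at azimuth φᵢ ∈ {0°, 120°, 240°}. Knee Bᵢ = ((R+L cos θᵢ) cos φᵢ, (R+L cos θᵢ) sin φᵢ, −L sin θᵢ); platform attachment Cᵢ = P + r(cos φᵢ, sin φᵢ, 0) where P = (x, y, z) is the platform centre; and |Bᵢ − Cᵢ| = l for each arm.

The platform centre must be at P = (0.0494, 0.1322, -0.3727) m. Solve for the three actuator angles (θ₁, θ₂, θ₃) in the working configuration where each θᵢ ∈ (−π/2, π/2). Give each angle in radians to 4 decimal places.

arm 1 (φ=0.0°): x'=0.0494, y'=0.1322
  e−x'=0.0606;  (l²−L²−(e−x')²−y'²−z²)/2L = 0.0279
  θ1 = atan2(B,A) + arccos(C/0.3776) = 0.0872
rotate P by −φ2: (0.0898, -0.1089, -0.3727)
  A cos θ + B sin θ = C:  0.0202·cos θ + -0.3727·sin θ = 0.0526
  √(A²+B²)=0.3732;  θ2 = -1.5166+1.4294 ≈ -0.0872
rotate P by −φ3: (-0.1392, -0.0233, -0.3727)
  A=0.2492, B=-0.3727, C=(l²−L²−A²−y'²−z²)/(2L)=-0.0873
  θ3 = atan2(B,A) + arccos(C/0.4483) = 0.7854

θ₁ = 0.0872, θ₂ = -0.0872, θ₃ = 0.7854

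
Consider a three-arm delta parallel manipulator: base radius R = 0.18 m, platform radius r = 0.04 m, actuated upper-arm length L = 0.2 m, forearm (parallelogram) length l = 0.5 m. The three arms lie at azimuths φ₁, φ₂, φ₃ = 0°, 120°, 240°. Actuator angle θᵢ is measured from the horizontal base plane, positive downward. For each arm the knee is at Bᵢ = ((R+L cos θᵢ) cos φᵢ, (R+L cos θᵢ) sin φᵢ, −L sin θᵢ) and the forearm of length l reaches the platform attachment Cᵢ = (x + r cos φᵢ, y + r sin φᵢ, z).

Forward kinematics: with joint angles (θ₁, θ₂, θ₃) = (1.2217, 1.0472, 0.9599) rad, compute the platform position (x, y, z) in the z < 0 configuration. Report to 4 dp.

(-0.0520, -0.0174, -0.6144)

φ1=0.0°: virtual centre (0.2084, 0.0000, -0.1879), radius l
φ2=120.0°: virtual centre (-0.1200, 0.2078, -0.1732), radius l
O3 = (0.2547·cos240.0°, 0.2547·sin240.0°, -0.1638) = (-0.1274, -0.2206, -0.1638)
eliminate P² terms by subtracting sphere 1 from 2 and 3
plane₁₂: -0.6568x+0.4157y+0.0295z = 0.0088
det = 0.5689;  x = -0.0163+0.0581z,  y = -0.0045+0.0209z
sphere 1 gives Az²+Bz+C=0 with A=1.0038, B=0.3496, C=-0.1641;  B²−4AC=0.7813;  roots -0.6144, 0.2662;  negative root z = -0.6144
x = -0.0520, y = -0.0174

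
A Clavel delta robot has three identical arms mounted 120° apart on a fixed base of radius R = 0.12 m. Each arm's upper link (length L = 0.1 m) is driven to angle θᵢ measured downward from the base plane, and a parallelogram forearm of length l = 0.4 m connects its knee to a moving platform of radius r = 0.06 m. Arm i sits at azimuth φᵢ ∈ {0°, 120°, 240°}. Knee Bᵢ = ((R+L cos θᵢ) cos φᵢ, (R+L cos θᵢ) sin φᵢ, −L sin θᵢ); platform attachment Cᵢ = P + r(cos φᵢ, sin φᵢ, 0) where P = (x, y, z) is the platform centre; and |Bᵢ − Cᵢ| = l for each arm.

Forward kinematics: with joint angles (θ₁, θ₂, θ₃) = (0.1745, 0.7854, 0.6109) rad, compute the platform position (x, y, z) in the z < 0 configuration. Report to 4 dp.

arm 1 at φ=0.0°: e+L cos θ1 = 0.1585;  O1 = (0.1585, 0.0000, -0.0174)
arm 2 at φ=120.0°: e+L cos θ2 = 0.1307;  O2 = (-0.0654, 0.1132, -0.0707)
O3 = (0.1419·cos240.0°, 0.1419·sin240.0°, -0.0574) = (-0.0710, -0.1229, -0.0574)
subtract pairs → two planes through P
plane₁₂: -0.4477x+0.2264y+-0.1067z = -0.0033
det = 0.2139;  x = 0.0059+-0.2073z,  y = -0.0030+0.0615z
quadratic in z: (1.0467)z²+(0.0976)z+(-0.1364)=0, √Δ=0.7620 → z ∈ {-0.4106, 0.3174}; z = -0.4106 (taking z<0)
x = 0.0910, y = -0.0282

(0.0910, -0.0282, -0.4106)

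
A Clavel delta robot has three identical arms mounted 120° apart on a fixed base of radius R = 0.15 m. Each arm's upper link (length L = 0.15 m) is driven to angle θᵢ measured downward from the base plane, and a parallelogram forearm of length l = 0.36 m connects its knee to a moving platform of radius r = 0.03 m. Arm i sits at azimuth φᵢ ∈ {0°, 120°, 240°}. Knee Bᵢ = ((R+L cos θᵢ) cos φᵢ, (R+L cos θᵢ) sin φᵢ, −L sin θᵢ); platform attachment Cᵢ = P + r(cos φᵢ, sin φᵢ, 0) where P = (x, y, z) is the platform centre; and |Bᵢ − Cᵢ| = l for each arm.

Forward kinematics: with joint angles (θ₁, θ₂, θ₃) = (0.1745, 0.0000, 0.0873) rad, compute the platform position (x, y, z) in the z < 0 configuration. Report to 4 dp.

φ1=0.0°: virtual centre (0.2677, 0.0000, -0.0260), radius l
O2 = (0.2700·cos120.0°, 0.2700·sin120.0°, 0.0000) = (-0.1350, 0.2338, 0.0000)
φ3=240.0°: virtual centre (-0.1347, -0.2333, -0.0131), radius l
subtract pairs → two planes through P
linear system: -0.8054x+0.4677y = 0.0005−0.0521z; -0.8049x+-0.4667y = 0.0004−0.0259z
det = 0.7523;  x = -0.0006+0.0484z,  y = 0.0001+-0.0280z
quadratic in z: (1.0031)z²+(0.0261)z+(-0.0569)=0, √Δ=0.4787 → z ∈ {-0.2516, 0.2256}; z = -0.2516 (taking z<0)
x = -0.0128, y = 0.0072

(-0.0128, 0.0072, -0.2516)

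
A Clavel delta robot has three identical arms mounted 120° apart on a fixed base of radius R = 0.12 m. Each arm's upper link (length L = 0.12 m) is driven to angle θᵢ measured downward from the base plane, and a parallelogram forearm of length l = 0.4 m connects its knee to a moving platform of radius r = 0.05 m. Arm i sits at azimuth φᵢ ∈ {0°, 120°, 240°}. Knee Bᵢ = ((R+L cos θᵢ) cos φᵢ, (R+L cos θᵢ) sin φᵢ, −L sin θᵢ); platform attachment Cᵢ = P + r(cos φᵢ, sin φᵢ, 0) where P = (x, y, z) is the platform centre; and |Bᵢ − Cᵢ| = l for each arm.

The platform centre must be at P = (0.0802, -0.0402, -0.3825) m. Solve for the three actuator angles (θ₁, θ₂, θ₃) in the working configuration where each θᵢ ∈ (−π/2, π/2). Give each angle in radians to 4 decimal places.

rotate P by −φ1: (0.0802, -0.0402, -0.3825)
  A=-0.0102, B=-0.3825, C=(l²−L²−A²−y'²−z²)/(2L)=-0.0101
  √(A²+B²)=0.3826;  θ1 = -1.5975+1.5972 ≈ -0.0002
φ2=120.0° → target in arm frame (-0.0749, -0.0494)
  e−x'=0.1449;  (l²−L²−(e−x')²−y'²−z²)/2L = -0.1006
  √(A²+B²)=0.4090;  θ2 = -1.2086+1.8193 ≈ 0.6106
φ3=240.0° → target in arm frame (-0.0053, 0.0896)
  A cos θ + B sin θ = C:  0.0753·cos θ + -0.3825·sin θ = -0.0600
  γ=atan2(-0.3825,0.0753)=-1.3765;  ψ=arccos(-0.1538)=1.7253;  θ3=γ+ψ≈0.3488

θ₁ = -0.0002, θ₂ = 0.6106, θ₃ = 0.3488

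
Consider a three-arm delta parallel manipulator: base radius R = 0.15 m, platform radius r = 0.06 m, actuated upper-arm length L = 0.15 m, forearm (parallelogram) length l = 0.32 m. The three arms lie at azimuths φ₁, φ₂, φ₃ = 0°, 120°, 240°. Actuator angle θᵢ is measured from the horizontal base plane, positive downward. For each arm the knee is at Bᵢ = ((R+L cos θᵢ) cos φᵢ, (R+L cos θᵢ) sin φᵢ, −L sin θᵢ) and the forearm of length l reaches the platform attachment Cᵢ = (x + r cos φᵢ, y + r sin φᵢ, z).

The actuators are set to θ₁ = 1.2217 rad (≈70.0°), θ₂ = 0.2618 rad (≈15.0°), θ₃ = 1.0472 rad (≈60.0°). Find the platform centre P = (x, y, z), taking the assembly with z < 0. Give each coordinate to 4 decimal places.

(-0.0892, 0.0985, -0.3398)

O1 = (0.1413·cos0.0°, 0.1413·sin0.0°, -0.1410) = (0.1413, 0.0000, -0.1410)
O2 = (0.2349·cos120.0°, 0.2349·sin120.0°, -0.0388) = (-0.1174, 0.2034, -0.0388)
arm 3 at φ=240.0°: (R−r)+L cos θ3 = 0.1650;  O3 = (-0.0825, -0.1429, -0.1299)
eliminate P² terms by subtracting sphere 1 from 2 and 3
[-0.5175 0.4068 0.2043]·P = 0.0168;  [-0.4476 -0.2858 0.0221]·P = 0.0043
det = 0.3300;  x = -0.0198+0.2041z,  y = 0.0162+-0.2424z
quadratic in z: (1.1004)z²+(0.2083)z+(-0.0563)=0, √Δ=0.5396 → z ∈ {-0.3398, 0.1506}; z = -0.3398 (taking z<0)
x = -0.0892, y = 0.0985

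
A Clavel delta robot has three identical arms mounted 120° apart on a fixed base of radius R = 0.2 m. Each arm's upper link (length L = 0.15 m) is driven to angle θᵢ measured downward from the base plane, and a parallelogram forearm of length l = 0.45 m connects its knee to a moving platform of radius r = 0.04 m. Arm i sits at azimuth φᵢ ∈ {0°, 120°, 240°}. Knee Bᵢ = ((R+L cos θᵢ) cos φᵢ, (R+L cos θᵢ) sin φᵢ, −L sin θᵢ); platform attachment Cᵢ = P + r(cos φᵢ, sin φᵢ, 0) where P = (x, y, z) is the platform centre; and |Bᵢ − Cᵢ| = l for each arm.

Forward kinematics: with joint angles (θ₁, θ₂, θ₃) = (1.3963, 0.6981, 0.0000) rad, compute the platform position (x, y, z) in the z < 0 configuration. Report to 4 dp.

(-0.1702, -0.0832, -0.4098)

φ1=0.0°: virtual centre (0.1860, 0.0000, -0.1477), radius l
φ2=120.0°: virtual centre (-0.1375, 0.2381, -0.0964), radius l
centre 3 = (0.3100·cos240.0°, 0.3100·sin240.0°, 0.0000) = (-0.1550, -0.2685, 0.0000)
|centre ₂|²−|centre ₁|² = 0.0284;  |centre ₃|²−|centre ₁|² = 0.0397
linear system: -0.6470x+0.4762y = 0.0284−0.1026z; -0.6821x+-0.5369y = 0.0397−0.2954z
Cramer: x(z) = -0.0508+0.2913z;  y(z) = -0.0093+0.1802z
into |P−centre ₁|² = l²: 1.1173z² + 0.1541z + -0.1245 = 0;  Δ = 0.5801;  z = -0.4098 or 0.2719 → z<0 root = -0.4098
x = -0.1702, y = -0.0832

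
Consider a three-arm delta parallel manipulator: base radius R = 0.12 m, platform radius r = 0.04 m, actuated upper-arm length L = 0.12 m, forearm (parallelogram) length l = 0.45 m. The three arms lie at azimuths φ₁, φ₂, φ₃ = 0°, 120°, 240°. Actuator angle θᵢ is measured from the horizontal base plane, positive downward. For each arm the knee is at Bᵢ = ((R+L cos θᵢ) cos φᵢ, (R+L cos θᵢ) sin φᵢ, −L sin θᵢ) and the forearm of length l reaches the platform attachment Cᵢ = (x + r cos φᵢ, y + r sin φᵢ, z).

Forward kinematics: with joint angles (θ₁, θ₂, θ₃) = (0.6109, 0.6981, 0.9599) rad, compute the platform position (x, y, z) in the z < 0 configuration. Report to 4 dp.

centre 1 = (0.1783·cos0.0°, 0.1783·sin0.0°, -0.0688) = (0.1783, 0.0000, -0.0688)
arm 2 at φ=120.0°: e+L cos θ2 = 0.1719;  centre 2 = (-0.0860, 0.1489, -0.0771)
arm 3 at φ=240.0°: e+L cos θ3 = 0.1488;  centre 3 = (-0.0744, -0.1289, -0.0983)
|centre ₂|²−|centre ₁|² = -0.0010;  |centre ₃|²−|centre ₁|² = -0.0047
[-0.5285 0.2978 -0.0166]·P = -0.0010;  [-0.5054 -0.2578 -0.0589]·P = -0.0047
Cramer: x(z) = 0.0058-0.0761z;  y(z) = 0.0069-0.0794z
into |P−centre ₁|² = l²: 1.0121z² + 0.1628z + -0.1680 = 0;  Δ = 0.7065;  z = -0.4957 or 0.3348 → z<0 root = -0.4957
x = 0.0435, y = 0.0462

(0.0435, 0.0462, -0.4957)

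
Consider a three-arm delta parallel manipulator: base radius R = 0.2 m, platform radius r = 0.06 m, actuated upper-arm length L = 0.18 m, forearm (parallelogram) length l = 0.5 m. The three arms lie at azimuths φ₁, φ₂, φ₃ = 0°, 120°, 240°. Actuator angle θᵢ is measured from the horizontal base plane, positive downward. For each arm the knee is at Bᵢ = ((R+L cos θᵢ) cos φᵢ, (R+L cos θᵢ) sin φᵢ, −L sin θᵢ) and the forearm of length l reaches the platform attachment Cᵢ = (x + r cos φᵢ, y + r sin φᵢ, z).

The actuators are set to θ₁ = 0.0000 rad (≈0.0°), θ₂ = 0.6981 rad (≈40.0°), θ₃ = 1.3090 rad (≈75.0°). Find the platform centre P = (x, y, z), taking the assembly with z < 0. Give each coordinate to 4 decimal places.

arm 1 at φ=0.0°: e+L cos θ1 = 0.3200;  centre 1 = (0.3200, 0.0000, 0.0000)
centre 2 = (0.2779·cos120.0°, 0.2779·sin120.0°, -0.1157) = (-0.1389, 0.2407, -0.1157)
arm 3 at φ=240.0°: e+L cos θ3 = 0.1866;  centre 3 = (-0.0933, -0.1616, -0.1739)
|centre ₂|²−|centre ₁|² = -0.0118;  |centre ₃|²−|centre ₁|² = -0.0374
[-0.9179 0.4813 -0.2314]·P = -0.0118;  [-0.8266 -0.3232 -0.3477]·P = -0.0374
det = 0.6945;  x = 0.0314+-0.3487z,  y = 0.0353+-0.1842z
sphere 1 gives Az²+Bz+C=0 with A=1.1555, B=0.1883, C=-0.1654;  B²−4AC=0.8001;  roots -0.4685, 0.3056;  negative root z = -0.4685
x = 0.1947, y = 0.1216

(0.1947, 0.1216, -0.4685)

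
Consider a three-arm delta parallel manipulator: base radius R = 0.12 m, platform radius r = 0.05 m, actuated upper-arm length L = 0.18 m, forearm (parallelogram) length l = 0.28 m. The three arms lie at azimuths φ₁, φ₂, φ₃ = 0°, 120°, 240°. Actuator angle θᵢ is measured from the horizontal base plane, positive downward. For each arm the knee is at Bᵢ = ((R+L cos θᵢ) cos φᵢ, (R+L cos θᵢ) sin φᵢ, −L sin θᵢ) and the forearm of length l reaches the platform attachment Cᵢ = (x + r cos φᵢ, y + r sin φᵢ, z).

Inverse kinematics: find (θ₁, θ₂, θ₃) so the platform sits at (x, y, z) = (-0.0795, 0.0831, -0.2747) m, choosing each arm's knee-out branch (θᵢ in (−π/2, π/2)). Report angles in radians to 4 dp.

rotate P by −φ1: (-0.0795, 0.0831, -0.2747)
  A=0.1495, B=-0.2747, C=(l²−L²−A²−y'²−z²)/(2L)=-0.1631
  γ=atan2(-0.2747,0.1495)=-1.0724;  ψ=arccos(-0.5215)=2.1194;  θ1=γ+ψ≈1.0470
rotate P by −φ2: (0.1117, 0.0273, -0.2747)
  e−x'=-0.0417;  (l²−L²−(e−x')²−y'²−z²)/2L = -0.0887
  √(A²+B²)=0.2778;  θ2 = -1.7215+1.8959 ≈ 0.1744
rotate P by −φ3: (-0.0322, -0.1104, -0.2747)
  A cos θ + B sin θ = C:  0.1022·cos θ + -0.2747·sin θ = -0.1447
  θ3 = atan2(B,A) + arccos(C/0.2931) = 0.8726

θ₁ = 1.0470, θ₂ = 0.1744, θ₃ = 0.8726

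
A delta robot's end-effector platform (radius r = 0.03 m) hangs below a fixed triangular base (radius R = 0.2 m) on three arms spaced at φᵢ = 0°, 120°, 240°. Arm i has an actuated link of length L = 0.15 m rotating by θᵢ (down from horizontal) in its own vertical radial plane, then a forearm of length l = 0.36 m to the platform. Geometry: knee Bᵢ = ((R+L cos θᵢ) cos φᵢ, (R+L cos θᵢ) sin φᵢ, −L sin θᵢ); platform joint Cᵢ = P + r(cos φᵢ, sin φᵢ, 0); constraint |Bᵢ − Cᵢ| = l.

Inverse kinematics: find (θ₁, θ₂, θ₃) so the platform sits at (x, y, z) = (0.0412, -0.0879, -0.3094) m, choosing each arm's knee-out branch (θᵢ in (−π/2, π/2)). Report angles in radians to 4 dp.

rotate P by −φ1: (0.0412, -0.0879, -0.3094)
  e−x'=0.1288;  (l²−L²−(e−x')²−y'²−z²)/2L = -0.0431
  √(A²+B²)=0.3351;  θ1 = -1.1763+1.6999 ≈ 0.5236
arm 2 (φ=120.0°): x'=-0.0967, y'=0.0083
  e−x'=0.2667;  (l²−L²−(e−x')²−y'²−z²)/2L = -0.1995
  γ=atan2(-0.3094,0.2667)=-0.8593;  ψ=arccos(-0.4883)=2.0809;  θ2=γ+ψ≈1.2216
φ3=240.0° → target in arm frame (0.0555, 0.0796)
  A cos θ + B sin θ = C:  0.1145·cos θ + -0.3094·sin θ = -0.0269
  γ=atan2(-0.3094,0.1145)=-1.2164;  ψ=arccos(-0.0816)=1.6525;  θ3=γ+ψ≈0.4360

θ₁ = 0.5236, θ₂ = 1.2216, θ₃ = 0.4360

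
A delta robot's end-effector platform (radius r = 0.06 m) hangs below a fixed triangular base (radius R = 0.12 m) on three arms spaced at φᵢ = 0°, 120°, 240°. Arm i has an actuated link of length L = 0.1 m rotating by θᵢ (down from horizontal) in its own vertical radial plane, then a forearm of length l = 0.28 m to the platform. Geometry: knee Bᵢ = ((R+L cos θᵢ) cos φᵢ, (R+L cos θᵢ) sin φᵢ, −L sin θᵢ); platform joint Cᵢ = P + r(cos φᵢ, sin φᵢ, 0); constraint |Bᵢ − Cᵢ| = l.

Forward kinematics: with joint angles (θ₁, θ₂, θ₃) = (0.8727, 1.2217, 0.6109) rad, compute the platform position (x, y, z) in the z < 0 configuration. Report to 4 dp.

(0.0086, -0.0725, -0.3211)

φ1=0.0°: virtual centre (0.1243, 0.0000, -0.0766), radius l
arm 2 at φ=120.0°: ρ2 = 0.0942;  O2 = (-0.0471, 0.0816, -0.0940)
φ3=240.0°: virtual centre (-0.0710, -0.1229, -0.0574), radius l
subtract pairs → two planes through P
plane₁₂: -0.3428x+0.1632y+-0.0347z = -0.0036
det = 0.1480;  x = 0.0037+-0.0152z,  y = -0.0144+0.1808z
quadratic in z: (1.0329)z²+(0.1517)z+(-0.0578)=0, √Δ=0.5116 → z ∈ {-0.3211, 0.1742}; z = -0.3211 (taking z<0)
x = 0.0086, y = -0.0725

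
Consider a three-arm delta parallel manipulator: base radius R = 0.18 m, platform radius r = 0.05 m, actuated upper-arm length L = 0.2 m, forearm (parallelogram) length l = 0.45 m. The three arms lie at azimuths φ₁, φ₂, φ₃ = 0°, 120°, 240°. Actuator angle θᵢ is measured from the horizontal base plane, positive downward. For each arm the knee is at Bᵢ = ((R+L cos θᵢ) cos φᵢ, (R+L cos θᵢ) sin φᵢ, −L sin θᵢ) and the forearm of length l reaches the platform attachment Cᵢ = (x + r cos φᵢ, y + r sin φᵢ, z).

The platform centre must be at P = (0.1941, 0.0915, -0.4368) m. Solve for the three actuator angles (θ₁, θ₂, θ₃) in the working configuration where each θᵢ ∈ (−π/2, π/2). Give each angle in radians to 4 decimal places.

rotate P by −φ1: (0.1941, 0.0915, -0.4368)
  A=-0.0641, B=-0.4368, C=(l²−L²−A²−y'²−z²)/(2L)=-0.1019
  θ1 = atan2(B,A) + arccos(C/0.4415) = 0.0873
arm 2 (φ=120.0°): x'=-0.0178, y'=-0.2138
  e−x'=0.1478;  (l²−L²−(e−x')²−y'²−z²)/2L = -0.2397
  √(A²+B²)=0.4611;  θ2 = -1.2445+2.1174 ≈ 0.8729
φ3=240.0° → target in arm frame (-0.1763, 0.1223)
  e−x'=0.3063;  (l²−L²−(e−x')²−y'²−z²)/2L = -0.3427
  θ3 = atan2(B,A) + arccos(C/0.5335) = 1.3091

θ₁ = 0.0873, θ₂ = 0.8729, θ₃ = 1.3091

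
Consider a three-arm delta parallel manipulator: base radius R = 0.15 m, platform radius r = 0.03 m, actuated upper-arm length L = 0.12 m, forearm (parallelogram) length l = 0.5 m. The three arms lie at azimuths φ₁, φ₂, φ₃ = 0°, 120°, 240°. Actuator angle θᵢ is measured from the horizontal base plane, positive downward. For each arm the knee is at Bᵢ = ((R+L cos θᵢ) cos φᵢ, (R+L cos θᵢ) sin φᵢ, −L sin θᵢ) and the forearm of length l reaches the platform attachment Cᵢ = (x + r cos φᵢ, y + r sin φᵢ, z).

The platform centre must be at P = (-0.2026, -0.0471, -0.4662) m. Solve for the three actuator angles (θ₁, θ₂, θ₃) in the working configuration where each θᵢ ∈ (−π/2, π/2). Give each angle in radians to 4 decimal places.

θ₁ = 1.3089, θ₂ = 0.3494, θ₃ = 0.0000

arm 1 (φ=0.0°): x'=-0.2026, y'=-0.0471
  A cos θ + B sin θ = C:  0.3226·cos θ + -0.4662·sin θ = -0.3668
  γ=atan2(-0.4662,0.3226)=-0.9655;  ψ=arccos(-0.6470)=2.2744;  θ1=γ+ψ≈1.3089
arm 2 (φ=120.0°): x'=0.0605, y'=0.1990
  e−x'=0.0595;  (l²−L²−(e−x')²−y'²−z²)/2L = -0.1037
  θ2 = atan2(B,A) + arccos(C/0.4700) = 0.3494
arm 3 (φ=240.0°): x'=0.1421, y'=-0.1519
  A cos θ + B sin θ = C:  -0.0221·cos θ + -0.4662·sin θ = -0.0221
  θ3 = atan2(B,A) + arccos(C/0.4667) = 0.0000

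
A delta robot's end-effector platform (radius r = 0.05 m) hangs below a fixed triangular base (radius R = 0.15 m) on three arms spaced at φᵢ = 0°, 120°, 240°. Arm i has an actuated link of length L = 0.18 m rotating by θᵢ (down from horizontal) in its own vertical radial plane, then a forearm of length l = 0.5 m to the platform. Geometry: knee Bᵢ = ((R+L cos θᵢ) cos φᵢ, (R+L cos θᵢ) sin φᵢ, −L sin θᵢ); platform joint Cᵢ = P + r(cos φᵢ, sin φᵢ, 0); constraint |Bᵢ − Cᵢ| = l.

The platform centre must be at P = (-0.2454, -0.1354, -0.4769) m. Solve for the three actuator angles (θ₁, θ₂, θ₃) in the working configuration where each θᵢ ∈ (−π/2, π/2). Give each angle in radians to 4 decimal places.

rotate P by −φ1: (-0.2454, -0.1354, -0.4769)
  e−x'=0.3454;  (l²−L²−(e−x')²−y'²−z²)/2L = -0.4096
  γ=atan2(-0.4769,0.3454)=-0.9440;  ψ=arccos(-0.6957)=2.3401;  θ1=γ+ψ≈1.3962
φ2=120.0° → target in arm frame (0.0054, 0.2802)
  e−x'=0.0946;  (l²−L²−(e−x')²−y'²−z²)/2L = -0.2703
  θ2 = atan2(B,A) + arccos(C/0.4862) = 0.7852
φ3=240.0° → target in arm frame (0.2400, -0.1448)
  A=-0.1400, B=-0.4769, C=(l²−L²−A²−y'²−z²)/(2L)=-0.1400
  γ=atan2(-0.4769,-0.1400)=-1.8563;  ψ=arccos(-0.2817)=1.8563;  θ3=γ+ψ≈0.0001

θ₁ = 1.3962, θ₂ = 0.7852, θ₃ = 0.0001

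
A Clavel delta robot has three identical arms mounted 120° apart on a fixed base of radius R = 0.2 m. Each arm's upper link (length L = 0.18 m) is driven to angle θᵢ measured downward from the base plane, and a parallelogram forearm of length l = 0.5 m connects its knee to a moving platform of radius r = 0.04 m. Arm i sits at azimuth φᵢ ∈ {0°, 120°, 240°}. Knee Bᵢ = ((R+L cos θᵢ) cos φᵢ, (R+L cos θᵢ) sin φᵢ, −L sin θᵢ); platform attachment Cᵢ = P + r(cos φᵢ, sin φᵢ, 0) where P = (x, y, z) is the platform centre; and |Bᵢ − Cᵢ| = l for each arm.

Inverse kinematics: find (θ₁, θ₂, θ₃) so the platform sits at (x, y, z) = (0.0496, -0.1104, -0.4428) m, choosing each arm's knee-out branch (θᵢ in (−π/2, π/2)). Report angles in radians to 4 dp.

θ₁ = 0.2617, θ₂ = 0.8728, θ₃ = 0.1745

arm 1 (φ=0.0°): x'=0.0496, y'=-0.1104
  e−x'=0.1104;  (l²−L²−(e−x')²−y'²−z²)/2L = -0.0079
  √(A²+B²)=0.4564;  θ1 = -1.3265+1.5881 ≈ 0.2617
arm 2 (φ=120.0°): x'=-0.1204, y'=0.0122
  A cos θ + B sin θ = C:  0.2804·cos θ + -0.4428·sin θ = -0.1590
  γ=atan2(-0.4428,0.2804)=-1.0063;  ψ=arccos(-0.3034)=1.8791;  θ2=γ+ψ≈0.8728
φ3=240.0° → target in arm frame (0.0708, 0.0982)
  e−x'=0.0892;  (l²−L²−(e−x')²−y'²−z²)/2L = 0.0109
  γ=atan2(-0.4428,0.0892)=-1.3720;  ψ=arccos(0.0242)=1.5466;  θ3=γ+ψ≈0.1745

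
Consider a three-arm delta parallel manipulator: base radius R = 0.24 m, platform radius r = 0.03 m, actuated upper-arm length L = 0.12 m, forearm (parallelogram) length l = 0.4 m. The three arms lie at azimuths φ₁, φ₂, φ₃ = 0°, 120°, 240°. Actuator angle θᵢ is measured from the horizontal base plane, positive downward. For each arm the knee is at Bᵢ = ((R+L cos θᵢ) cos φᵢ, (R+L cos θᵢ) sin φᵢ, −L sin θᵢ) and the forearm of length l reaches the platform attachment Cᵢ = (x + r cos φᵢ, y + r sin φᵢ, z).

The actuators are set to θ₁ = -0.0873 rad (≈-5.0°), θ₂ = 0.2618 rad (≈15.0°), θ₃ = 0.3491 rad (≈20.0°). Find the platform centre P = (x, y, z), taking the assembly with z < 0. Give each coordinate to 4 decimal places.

S1 = (0.3295·cos0.0°, 0.3295·sin0.0°, 0.0105) = (0.3295, 0.0000, 0.0105)
φ2=120.0°: virtual centre (-0.1630, 0.2822, -0.0311), radius l
arm 3 at φ=240.0°: (R−r)+L cos θ3 = 0.3228;  S3 = (-0.1614, -0.2795, -0.0410)
subtract pairs → two planes through P
[-0.9850 0.5645 -0.0830]·P = -0.0015;  [-0.9818 -0.5590 -0.1030]·P = -0.0028
Cramer: x(z) = 0.0022-0.0946z;  y(z) = 0.0012-0.0180z
sphere 1 gives Az²+Bz+C=0 with A=1.0093, B=0.0410, C=-0.0528;  B²−4AC=0.2147;  roots -0.2498, 0.2092;  negative root z = -0.2498
x = 0.0259, y = 0.0057

(0.0259, 0.0057, -0.2498)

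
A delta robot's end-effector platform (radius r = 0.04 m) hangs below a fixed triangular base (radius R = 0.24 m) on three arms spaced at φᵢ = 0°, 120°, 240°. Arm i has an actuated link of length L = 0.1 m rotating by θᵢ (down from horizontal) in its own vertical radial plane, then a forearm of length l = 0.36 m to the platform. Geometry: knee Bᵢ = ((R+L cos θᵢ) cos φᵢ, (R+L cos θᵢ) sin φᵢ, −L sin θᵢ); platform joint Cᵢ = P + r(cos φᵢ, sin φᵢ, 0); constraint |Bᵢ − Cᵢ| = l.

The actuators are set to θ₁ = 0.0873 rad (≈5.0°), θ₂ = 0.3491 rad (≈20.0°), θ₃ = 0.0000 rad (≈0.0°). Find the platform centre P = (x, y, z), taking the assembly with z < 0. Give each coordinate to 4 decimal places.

(0.0053, -0.0167, -0.2154)

arm 1 at φ=0.0°: (R−r)+L cos θ1 = 0.2996;  centre 1 = (0.2996, 0.0000, -0.0087)
arm 2 at φ=120.0°: (R−r)+L cos θ2 = 0.2940;  centre 2 = (-0.1470, 0.2546, -0.0342)
φ3=240.0°: virtual centre (-0.1500, -0.2598, 0.0000), radius l
subtract pairs → two planes through P
linear system: -0.8932x+0.5092y = -0.0023−-0.0510z; -0.8992x+-0.5196y = 0.0002−0.0174z
det = 0.9220;  x = 0.0012+-0.0191z,  y = -0.0024+0.0666z
into |P−centre ₁|² = l²: 1.0048z² + 0.0285z + -0.0405 = 0;  Δ = 0.1634;  z = -0.2154 or 0.1870 → z<0 root = -0.2154
x = 0.0053, y = -0.0167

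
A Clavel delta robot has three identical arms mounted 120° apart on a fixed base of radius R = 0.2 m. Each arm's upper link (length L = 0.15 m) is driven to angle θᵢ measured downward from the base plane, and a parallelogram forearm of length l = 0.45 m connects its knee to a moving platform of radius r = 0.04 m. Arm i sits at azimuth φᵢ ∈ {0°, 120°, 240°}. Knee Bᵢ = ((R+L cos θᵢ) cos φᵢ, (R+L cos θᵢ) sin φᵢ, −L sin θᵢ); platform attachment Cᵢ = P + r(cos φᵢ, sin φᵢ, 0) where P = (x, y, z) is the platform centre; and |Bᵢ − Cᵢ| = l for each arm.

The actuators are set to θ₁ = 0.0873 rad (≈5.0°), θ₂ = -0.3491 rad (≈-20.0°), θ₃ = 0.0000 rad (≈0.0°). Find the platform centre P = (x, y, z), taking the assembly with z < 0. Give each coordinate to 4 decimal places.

arm 1 at φ=0.0°: (R−r)+L cos θ1 = 0.3094;  centre 1 = (0.3094, 0.0000, -0.0131)
centre 2 = (0.3010·cos120.0°, 0.3010·sin120.0°, 0.0513) = (-0.1505, 0.2606, 0.0513)
arm 3 at φ=240.0°: (R−r)+L cos θ3 = 0.3100;  centre 3 = (-0.1550, -0.2685, 0.0000)
|centre ₂|²−|centre ₁|² = -0.0027;  |centre ₃|²−|centre ₁|² = 0.0002
plane₁₂: -0.9198x+0.5213y+0.1288z = -0.0027
det = 0.9781;  x = 0.0014+0.0846z,  y = -0.0027+-0.0977z
into |P−centre ₁|² = l²: 1.0167z² + -0.0254z + -0.1074 = 0;  Δ = 0.4376;  z = -0.3128 or 0.3378 → z<0 root = -0.3128
x = -0.0251, y = 0.0278

(-0.0251, 0.0278, -0.3128)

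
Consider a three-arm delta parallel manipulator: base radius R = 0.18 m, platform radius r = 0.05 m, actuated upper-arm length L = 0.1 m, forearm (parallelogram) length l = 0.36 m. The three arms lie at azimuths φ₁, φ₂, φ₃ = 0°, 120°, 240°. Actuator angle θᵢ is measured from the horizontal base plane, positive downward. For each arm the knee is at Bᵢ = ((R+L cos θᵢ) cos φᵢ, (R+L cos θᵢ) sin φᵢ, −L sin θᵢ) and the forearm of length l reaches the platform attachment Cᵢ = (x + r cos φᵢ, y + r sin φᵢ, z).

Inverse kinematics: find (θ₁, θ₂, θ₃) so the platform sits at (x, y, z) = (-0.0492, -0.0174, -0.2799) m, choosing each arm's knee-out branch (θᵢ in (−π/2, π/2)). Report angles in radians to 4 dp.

θ₁ = 0.4361, θ₂ = -0.0003, θ₃ = -0.2619

arm 1 (φ=0.0°): x'=-0.0492, y'=-0.0174
  A cos θ + B sin θ = C:  0.1792·cos θ + -0.2799·sin θ = 0.0442
  γ=atan2(-0.2799,0.1792)=-1.0013;  ψ=arccos(0.1330)=1.4374;  θ1=γ+ψ≈0.4361
φ2=120.0° → target in arm frame (0.0095, 0.0513)
  A=0.1205, B=-0.2799, C=(l²−L²−A²−y'²−z²)/(2L)=0.1206
  √(A²+B²)=0.3047;  θ2 = -1.1644+1.1641 ≈ -0.0003
arm 3 (φ=240.0°): x'=0.0397, y'=-0.0339
  A cos θ + B sin θ = C:  0.0903·cos θ + -0.2799·sin θ = 0.1597
  θ3 = atan2(B,A) + arccos(C/0.2941) = -0.2619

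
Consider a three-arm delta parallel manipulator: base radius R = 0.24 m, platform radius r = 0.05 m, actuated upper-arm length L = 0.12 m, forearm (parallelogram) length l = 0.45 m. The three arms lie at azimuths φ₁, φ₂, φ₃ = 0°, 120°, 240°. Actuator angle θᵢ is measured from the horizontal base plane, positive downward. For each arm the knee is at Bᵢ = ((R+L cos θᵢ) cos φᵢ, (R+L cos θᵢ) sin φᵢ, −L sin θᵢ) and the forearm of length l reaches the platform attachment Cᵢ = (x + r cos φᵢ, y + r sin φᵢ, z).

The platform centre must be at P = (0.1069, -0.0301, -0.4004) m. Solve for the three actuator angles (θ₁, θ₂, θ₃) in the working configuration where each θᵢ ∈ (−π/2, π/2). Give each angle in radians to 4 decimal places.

rotate P by −φ1: (0.1069, -0.0301, -0.4004)
  A cos θ + B sin θ = C:  0.0831·cos θ + -0.4004·sin θ = 0.0832
  γ=atan2(-0.4004,0.0831)=-1.3662;  ψ=arccos(0.2035)=1.3659;  θ1=γ+ψ≈-0.0003
rotate P by −φ2: (-0.0795, -0.0775, -0.4004)
  A cos θ + B sin θ = C:  0.2695·cos θ + -0.4004·sin θ = -0.2120
  √(A²+B²)=0.4827;  θ2 = -0.9783+2.0254 ≈ 1.0471
φ3=240.0° → target in arm frame (-0.0274, 0.1076)
  A cos θ + B sin θ = C:  0.2174·cos θ + -0.4004·sin θ = -0.1294
  √(A²+B²)=0.4556;  θ3 = -1.0734+1.8588 ≈ 0.7854

θ₁ = -0.0003, θ₂ = 1.0471, θ₃ = 0.7854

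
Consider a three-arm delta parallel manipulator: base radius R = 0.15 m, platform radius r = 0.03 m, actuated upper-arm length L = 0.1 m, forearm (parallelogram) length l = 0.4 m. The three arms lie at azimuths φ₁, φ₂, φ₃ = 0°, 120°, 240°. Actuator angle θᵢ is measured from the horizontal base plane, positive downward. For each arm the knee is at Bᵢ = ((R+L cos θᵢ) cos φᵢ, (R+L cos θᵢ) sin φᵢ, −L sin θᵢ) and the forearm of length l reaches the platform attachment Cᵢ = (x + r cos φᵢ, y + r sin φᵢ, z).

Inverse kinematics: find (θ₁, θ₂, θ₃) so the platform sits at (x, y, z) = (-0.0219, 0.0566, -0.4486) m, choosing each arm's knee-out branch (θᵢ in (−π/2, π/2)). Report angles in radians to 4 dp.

rotate P by −φ1: (-0.0219, 0.0566, -0.4486)
  A cos θ + B sin θ = C:  0.1419·cos θ + -0.4486·sin θ = -0.3729
  γ=atan2(-0.4486,0.1419)=-1.2644;  ψ=arccos(-0.7926)=2.4858;  θ1=γ+ψ≈1.2214
rotate P by −φ2: (0.0600, -0.0093, -0.4486)
  A cos θ + B sin θ = C:  0.0600·cos θ + -0.4486·sin θ = -0.2747
  √(A²+B²)=0.4526;  θ2 = -1.4378+2.2229 ≈ 0.7851
φ3=240.0° → target in arm frame (-0.0381, -0.0473)
  A cos θ + B sin θ = C:  0.1581·cos θ + -0.4486·sin θ = -0.3923
  γ=atan2(-0.4486,0.1581)=-1.2320;  ψ=arccos(-0.8248)=2.5407;  θ3=γ+ψ≈1.3086

θ₁ = 1.2214, θ₂ = 0.7851, θ₃ = 1.3086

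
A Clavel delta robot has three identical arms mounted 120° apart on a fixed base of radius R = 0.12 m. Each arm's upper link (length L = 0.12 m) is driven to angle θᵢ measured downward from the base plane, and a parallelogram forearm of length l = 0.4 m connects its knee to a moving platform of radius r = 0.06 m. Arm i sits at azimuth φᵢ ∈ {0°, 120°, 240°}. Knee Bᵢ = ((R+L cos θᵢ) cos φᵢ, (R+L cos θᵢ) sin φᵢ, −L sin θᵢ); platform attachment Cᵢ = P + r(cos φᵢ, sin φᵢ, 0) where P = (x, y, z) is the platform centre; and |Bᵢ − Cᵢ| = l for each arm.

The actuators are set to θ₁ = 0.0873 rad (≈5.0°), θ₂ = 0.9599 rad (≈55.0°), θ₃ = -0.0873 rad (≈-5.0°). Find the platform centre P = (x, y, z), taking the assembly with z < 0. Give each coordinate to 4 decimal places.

arm 1 at φ=0.0°: ρ1 = 0.1795;  S1 = (0.1795, 0.0000, -0.0105)
φ2=120.0°: virtual centre (-0.0644, 0.1116, -0.0983), radius l
φ3=240.0°: virtual centre (-0.0898, -0.1555, 0.0105), radius l
subtract pairs → two planes through P
linear system: -0.4879x+0.2231y = -0.0061−-0.1757z; -0.5386x+-0.3110y = 0.0000−0.0419z
Cramer: x(z) = 0.0070-0.1666z;  y(z) = -0.0121+0.4231z
quadratic in z: (1.2067)z²+(0.0682)z+(-0.1300)=0, √Δ=0.7950 → z ∈ {-0.3577, 0.3011}; z = -0.3577 (taking z<0)
x = 0.0665, y = -0.1634

(0.0665, -0.1634, -0.3577)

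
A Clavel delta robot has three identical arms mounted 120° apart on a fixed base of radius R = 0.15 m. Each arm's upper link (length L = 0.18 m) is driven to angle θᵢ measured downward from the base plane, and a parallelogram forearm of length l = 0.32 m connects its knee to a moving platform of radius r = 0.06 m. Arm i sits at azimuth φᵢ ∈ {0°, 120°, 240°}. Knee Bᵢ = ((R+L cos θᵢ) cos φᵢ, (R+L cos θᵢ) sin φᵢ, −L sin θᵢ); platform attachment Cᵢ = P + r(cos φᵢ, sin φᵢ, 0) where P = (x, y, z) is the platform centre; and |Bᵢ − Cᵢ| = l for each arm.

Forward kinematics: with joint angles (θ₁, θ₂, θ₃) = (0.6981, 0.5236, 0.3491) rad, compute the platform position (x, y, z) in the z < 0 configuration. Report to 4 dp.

(-0.0388, -0.0211, -0.2914)

S1 = (0.2279·cos0.0°, 0.2279·sin0.0°, -0.1157) = (0.2279, 0.0000, -0.1157)
φ2=120.0°: virtual centre (-0.1229, 0.2129, -0.0900), radius l
φ3=240.0°: virtual centre (-0.1296, -0.2244, -0.0616), radius l
eliminate P² terms by subtracting sphere 1 from 2 and 3
plane₁₂: -0.7017x+0.4259y+0.0514z = 0.0032
Cramer: x(z) = -0.0062+0.1117z;  y(z) = -0.0026+0.0633z
into |P−S₁|² = l²: 1.0165z² + 0.1788z + -0.0342 = 0;  Δ = 0.1710;  z = -0.2914 or 0.1155 → z<0 root = -0.2914
x = -0.0388, y = -0.0211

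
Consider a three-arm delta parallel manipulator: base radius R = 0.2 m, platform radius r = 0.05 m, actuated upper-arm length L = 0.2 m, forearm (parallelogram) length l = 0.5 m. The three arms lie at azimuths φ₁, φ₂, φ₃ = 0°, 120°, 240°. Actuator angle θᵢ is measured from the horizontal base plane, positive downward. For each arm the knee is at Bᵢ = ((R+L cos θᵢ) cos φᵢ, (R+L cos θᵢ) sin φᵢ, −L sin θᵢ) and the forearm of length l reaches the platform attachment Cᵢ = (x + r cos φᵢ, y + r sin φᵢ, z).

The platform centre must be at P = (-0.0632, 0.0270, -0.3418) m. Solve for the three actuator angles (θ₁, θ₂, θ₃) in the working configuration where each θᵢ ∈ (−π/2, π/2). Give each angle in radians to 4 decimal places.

arm 1 (φ=0.0°): x'=-0.0632, y'=0.0270
  A cos θ + B sin θ = C:  0.2132·cos θ + -0.3418·sin θ = 0.1175
  γ=atan2(-0.3418,0.2132)=-1.0131;  ψ=arccos(0.2916)=1.2749;  θ1=γ+ψ≈0.2618
rotate P by −φ2: (0.0550, 0.0412, -0.3418)
  A=0.0950, B=-0.3418, C=(l²−L²−A²−y'²−z²)/(2L)=0.2061
  θ2 = atan2(B,A) + arccos(C/0.3548) = -0.3488
φ3=240.0° → target in arm frame (0.0082, -0.0682)
  A cos θ + B sin θ = C:  0.1418·cos θ + -0.3418·sin θ = 0.1710
  √(A²+B²)=0.3700;  θ3 = -1.1776+1.0903 ≈ -0.0873

θ₁ = 0.2618, θ₂ = -0.3488, θ₃ = -0.0873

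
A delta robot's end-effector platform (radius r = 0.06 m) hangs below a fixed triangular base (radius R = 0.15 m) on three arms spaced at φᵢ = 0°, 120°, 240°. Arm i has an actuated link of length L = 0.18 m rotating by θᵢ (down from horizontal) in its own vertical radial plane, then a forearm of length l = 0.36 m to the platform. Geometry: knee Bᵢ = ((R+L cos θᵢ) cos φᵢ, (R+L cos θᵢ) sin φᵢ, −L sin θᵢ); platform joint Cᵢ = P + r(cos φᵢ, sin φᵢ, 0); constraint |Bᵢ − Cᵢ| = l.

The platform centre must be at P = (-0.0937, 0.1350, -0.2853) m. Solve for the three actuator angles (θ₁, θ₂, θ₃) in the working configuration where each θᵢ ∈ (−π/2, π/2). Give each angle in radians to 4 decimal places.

arm 1 (φ=0.0°): x'=-0.0937, y'=0.1350
  e−x'=0.1837;  (l²−L²−(e−x')²−y'²−z²)/2L = -0.1005
  θ1 = atan2(B,A) + arccos(C/0.3393) = 0.8726
arm 2 (φ=120.0°): x'=0.1638, y'=0.0136
  A cos θ + B sin θ = C:  -0.0738·cos θ + -0.2853·sin θ = 0.0283
  √(A²+B²)=0.2947;  θ2 = -1.8238+1.4747 ≈ -0.3491
rotate P by −φ3: (-0.0701, -0.1486, -0.2853)
  A=0.1601, B=-0.2853, C=(l²−L²−A²−y'²−z²)/(2L)=-0.0886
  γ=atan2(-0.2853,0.1601)=-1.0595;  ψ=arccos(-0.2710)=1.8452;  θ3=γ+ψ≈0.7857

θ₁ = 0.8726, θ₂ = -0.3491, θ₃ = 0.7857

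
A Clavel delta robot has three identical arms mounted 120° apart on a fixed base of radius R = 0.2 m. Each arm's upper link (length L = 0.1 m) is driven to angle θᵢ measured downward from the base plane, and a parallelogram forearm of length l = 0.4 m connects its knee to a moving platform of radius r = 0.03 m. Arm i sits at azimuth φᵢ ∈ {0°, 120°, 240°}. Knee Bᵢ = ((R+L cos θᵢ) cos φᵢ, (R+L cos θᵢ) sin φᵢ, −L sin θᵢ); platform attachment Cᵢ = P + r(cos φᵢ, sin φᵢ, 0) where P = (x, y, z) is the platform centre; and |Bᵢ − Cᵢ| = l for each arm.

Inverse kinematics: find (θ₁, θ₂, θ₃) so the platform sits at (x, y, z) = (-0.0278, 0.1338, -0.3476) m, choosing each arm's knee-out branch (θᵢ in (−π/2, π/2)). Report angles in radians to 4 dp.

θ₁ = 0.8730, θ₂ = -0.2612, θ₃ = 1.3090

rotate P by −φ1: (-0.0278, 0.1338, -0.3476)
  A cos θ + B sin θ = C:  0.1978·cos θ + -0.3476·sin θ = -0.1393
  √(A²+B²)=0.3999;  θ1 = -1.0534+1.9265 ≈ 0.8730
rotate P by −φ2: (0.1298, -0.0428, -0.3476)
  A cos θ + B sin θ = C:  0.0402·cos θ + -0.3476·sin θ = 0.1286
  θ2 = atan2(B,A) + arccos(C/0.3499) = -0.2612
rotate P by −φ3: (-0.1020, -0.0910, -0.3476)
  e−x'=0.2720;  (l²−L²−(e−x')²−y'²−z²)/2L = -0.2654
  θ3 = atan2(B,A) + arccos(C/0.4414) = 1.3090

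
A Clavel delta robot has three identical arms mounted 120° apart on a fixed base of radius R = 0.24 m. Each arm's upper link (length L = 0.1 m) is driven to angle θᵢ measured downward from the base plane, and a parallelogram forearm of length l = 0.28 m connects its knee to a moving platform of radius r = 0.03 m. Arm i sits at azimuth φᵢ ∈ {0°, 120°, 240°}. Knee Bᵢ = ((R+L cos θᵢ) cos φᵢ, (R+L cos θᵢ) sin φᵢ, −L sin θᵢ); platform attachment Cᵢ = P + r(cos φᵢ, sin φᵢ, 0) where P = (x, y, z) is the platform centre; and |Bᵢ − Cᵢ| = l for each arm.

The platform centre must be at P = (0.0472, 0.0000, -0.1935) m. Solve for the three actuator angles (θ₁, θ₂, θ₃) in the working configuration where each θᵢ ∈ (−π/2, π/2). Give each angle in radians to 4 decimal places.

θ₁ = 0.6113, θ₂ = 1.3089, θ₃ = 1.3089

arm 1 (φ=0.0°): x'=0.0472, y'=0.0000
  A=0.1628, B=-0.1935, C=(l²−L²−A²−y'²−z²)/(2L)=0.0223
  θ1 = atan2(B,A) + arccos(C/0.2529) = 0.6113
rotate P by −φ2: (-0.0236, -0.0409, -0.1935)
  A=0.2336, B=-0.1935, C=(l²−L²−A²−y'²−z²)/(2L)=-0.1264
  θ2 = atan2(B,A) + arccos(C/0.3033) = 1.3089
φ3=240.0° → target in arm frame (-0.0236, 0.0409)
  e−x'=0.2336;  (l²−L²−(e−x')²−y'²−z²)/2L = -0.1264
  θ3 = atan2(B,A) + arccos(C/0.3033) = 1.3089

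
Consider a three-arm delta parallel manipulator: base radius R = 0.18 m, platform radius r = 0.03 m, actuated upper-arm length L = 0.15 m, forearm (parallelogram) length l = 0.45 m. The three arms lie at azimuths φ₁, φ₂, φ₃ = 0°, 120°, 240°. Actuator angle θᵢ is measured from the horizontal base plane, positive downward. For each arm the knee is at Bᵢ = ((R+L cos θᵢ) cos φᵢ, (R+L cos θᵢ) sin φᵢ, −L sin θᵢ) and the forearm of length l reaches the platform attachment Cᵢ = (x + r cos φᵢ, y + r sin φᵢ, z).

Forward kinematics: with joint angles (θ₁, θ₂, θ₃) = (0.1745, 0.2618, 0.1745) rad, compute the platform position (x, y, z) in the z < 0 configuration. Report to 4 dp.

(0.0058, -0.0100, -0.3683)

centre 1 = (0.2977·cos0.0°, 0.2977·sin0.0°, -0.0260) = (0.2977, 0.0000, -0.0260)
φ2=120.0°: virtual centre (-0.1474, 0.2554, -0.0388), radius l
centre 3 = (0.2977·cos240.0°, 0.2977·sin240.0°, -0.0260) = (-0.1489, -0.2578, -0.0260)
|centre ₂|²−|centre ₁|² = -0.0008;  |centre ₃|²−|centre ₁|² = 0.0000
linear system: -0.8903x+0.5108y = -0.0008−-0.0256z; -0.8932x+-0.5157y = 0.0000−0.0000z
Cramer: x(z) = 0.0005-0.0144z;  y(z) = -0.0008+0.0249z
into |P−centre ₁|² = l²: 1.0008z² + 0.0606z + -0.1135 = 0;  Δ = 0.4579;  z = -0.3683 or 0.3078 → z<0 root = -0.3683
x = 0.0058, y = -0.0100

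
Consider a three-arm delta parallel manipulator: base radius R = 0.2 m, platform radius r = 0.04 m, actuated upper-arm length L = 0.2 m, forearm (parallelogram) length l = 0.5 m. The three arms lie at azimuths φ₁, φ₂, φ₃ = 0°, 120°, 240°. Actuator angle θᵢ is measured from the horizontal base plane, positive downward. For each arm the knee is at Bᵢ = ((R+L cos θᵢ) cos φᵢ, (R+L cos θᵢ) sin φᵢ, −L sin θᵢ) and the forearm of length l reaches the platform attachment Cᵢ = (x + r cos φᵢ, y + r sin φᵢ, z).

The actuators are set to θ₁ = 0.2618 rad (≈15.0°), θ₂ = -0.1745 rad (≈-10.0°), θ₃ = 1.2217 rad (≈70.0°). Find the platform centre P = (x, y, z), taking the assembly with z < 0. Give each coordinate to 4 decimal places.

(0.0637, 0.2216, -0.3939)

φ1=0.0°: virtual centre (0.3532, 0.0000, -0.0518), radius l
O2 = (0.3570·cos120.0°, 0.3570·sin120.0°, 0.0347) = (-0.1785, 0.3091, 0.0347)
O3 = (0.2284·cos240.0°, 0.2284·sin240.0°, -0.1879) = (-0.1142, -0.1978, -0.1879)
|O₂|²−|O₁|² = 0.0012;  |O₃|²−|O₁|² = -0.0399
[-1.0633 0.6183 0.1730]·P = 0.0012;  [-0.9348 -0.3956 -0.2723]·P = -0.0399
det = 0.9986;  x = 0.0242+-0.1001z,  y = 0.0436+-0.4519z
into |P−O₁|² = l²: 1.2142z² + 0.1299z + -0.1372 = 0;  Δ = 0.6833;  z = -0.3939 or 0.2869 → z<0 root = -0.3939
x = 0.0637, y = 0.2216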